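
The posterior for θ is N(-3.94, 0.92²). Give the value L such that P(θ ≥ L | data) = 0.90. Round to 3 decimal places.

-5.119

Need L with P(θ ≥ L) = 0.90: L = -3.94 − z_{0.1}·0.92.
z = 1.282; L = -3.94 − 1.282 × 0.92 = -5.119.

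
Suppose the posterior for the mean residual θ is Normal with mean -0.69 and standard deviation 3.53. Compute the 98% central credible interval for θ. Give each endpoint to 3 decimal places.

[-8.902, 7.522]

The posterior is symmetric, so the 98% equal-tailed interval is θ = -0.69 ± z·3.53 with z = 2.326.
Half-width: 2.326 × 3.53 = 8.212.
-0.69 − 8.212 = -8.902; -0.69 + 8.212 = 7.522.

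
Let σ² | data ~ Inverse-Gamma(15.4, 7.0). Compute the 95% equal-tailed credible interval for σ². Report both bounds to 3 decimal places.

Inverse-Gamma(15.4, 7.0) quantiles: F⁻¹(0.025) and F⁻¹(0.975).
Equivalently, 1/σ² ~ Gamma(15.4, rate = 7.0); invert its 0.975 and 0.025 quantiles.
Posterior mean ≈ 0.486, SD ≈ 0.133; a Normal approximation gives roughly [0.226, 0.746].
Exact: lower = 0.292; upper = 0.805.

[0.292, 0.805]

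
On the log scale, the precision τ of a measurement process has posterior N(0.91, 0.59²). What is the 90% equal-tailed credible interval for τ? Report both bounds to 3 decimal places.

On the log scale the 90% interval is 0.91 ± 1.645 × 0.59 = [-0.0605, 1.8805].
Exponentiate: [e^-0.0605, e^1.8805] = [0.941, 6.557].

[0.941, 6.557]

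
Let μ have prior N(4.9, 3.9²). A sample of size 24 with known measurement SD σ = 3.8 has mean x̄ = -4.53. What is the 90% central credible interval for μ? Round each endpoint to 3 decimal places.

[-5.423, -2.920]

Posterior precision = 1/3.9² + 24/3.8² = 0.0657 + 1.6620 = 1.7278, so posterior SD = 0.7608.
Posterior mean = (4.9/3.9² + 24·-4.53/3.8²) / 1.7278 = -4.1712.
Interval: -4.1712 ± 1.645 × 0.7608 → [-5.423, -2.920].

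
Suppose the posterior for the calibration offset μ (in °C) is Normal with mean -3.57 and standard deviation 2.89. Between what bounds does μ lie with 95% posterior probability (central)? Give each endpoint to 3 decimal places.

[-9.234, 2.094]

The posterior is symmetric, so the 95% equal-tailed interval is μ = -3.57 ± z·2.89 with z = 1.960.
Half-width: 1.960 × 2.89 = 5.664.
-3.57 − 5.664 = -9.234; -3.57 + 5.664 = 2.094.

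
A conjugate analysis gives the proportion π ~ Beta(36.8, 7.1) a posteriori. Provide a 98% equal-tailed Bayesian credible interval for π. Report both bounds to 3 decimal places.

[0.690, 0.942]

Posterior: Beta(36.8, 7.1).
Equal-tailed 98% interval: the 0.01 and 0.99 quantiles of Beta(36.8, 7.1).
Posterior mean ≈ 0.838, SD ≈ 0.055; a Normal approximation gives roughly [0.710, 0.966].
Exact: F⁻¹(0.01) = 0.690; F⁻¹(0.99) = 0.942.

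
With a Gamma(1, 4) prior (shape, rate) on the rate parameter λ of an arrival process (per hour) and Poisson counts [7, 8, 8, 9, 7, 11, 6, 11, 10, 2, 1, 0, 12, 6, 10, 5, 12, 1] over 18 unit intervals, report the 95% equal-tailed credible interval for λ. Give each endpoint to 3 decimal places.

Posterior: Gamma(1+126, 4+18) = Gamma(127, 22) (shape, rate).
Equal-tailed 95% interval: Gamma(127, 22) quantiles at 0.025 and 0.975.
Posterior mean ≈ 5.773, SD ≈ 0.512; a Normal approximation gives roughly [4.769, 6.777].
Exact: lower = 4.812; upper = 6.819.

[4.812, 6.819]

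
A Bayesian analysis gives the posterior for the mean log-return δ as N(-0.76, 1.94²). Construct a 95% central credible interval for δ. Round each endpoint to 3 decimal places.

The posterior is symmetric, so the 95% equal-tailed interval is δ = -0.76 ± z·1.94 with z = 1.960.
Half-width: 1.960 × 1.94 = 3.802.
-0.76 − 3.802 = -4.562; -0.76 + 3.802 = 3.042.

[-4.562, 3.042]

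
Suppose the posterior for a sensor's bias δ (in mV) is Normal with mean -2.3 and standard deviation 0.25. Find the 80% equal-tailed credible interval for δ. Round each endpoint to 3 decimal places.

The posterior is symmetric, so the 80% equal-tailed interval is δ = -2.3 ± z·0.25 with z = 1.282.
Half-width: 1.282 × 0.25 = 0.320.
-2.3 − 0.320 = -2.620; -2.3 + 0.320 = -1.980.

[-2.620, -1.980]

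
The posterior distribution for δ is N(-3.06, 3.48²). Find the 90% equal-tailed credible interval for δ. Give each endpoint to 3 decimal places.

The posterior is symmetric, so the 90% equal-tailed interval is δ = -3.06 ± z·3.48 with z = 1.645.
Half-width: 1.645 × 3.48 = 5.724.
-3.06 − 5.724 = -8.784; -3.06 + 5.724 = 2.664.

[-8.784, 2.664]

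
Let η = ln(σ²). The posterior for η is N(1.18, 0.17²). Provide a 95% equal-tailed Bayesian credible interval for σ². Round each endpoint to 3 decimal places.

[2.332, 4.541]

On the log scale the 95% interval is 1.18 ± 1.960 × 0.17 = [0.8468, 1.5132].
Exponentiate: [e^0.8468, e^1.5132] = [2.332, 4.541].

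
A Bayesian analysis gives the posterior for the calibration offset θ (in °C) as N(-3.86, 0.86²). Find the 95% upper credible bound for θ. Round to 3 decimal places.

Need U with P(θ ≤ U) = 0.95: U = -3.86 + z_{0.05}·0.86.
z = 1.645; U = -3.86 + 1.645 × 0.86 = -2.445.

-2.445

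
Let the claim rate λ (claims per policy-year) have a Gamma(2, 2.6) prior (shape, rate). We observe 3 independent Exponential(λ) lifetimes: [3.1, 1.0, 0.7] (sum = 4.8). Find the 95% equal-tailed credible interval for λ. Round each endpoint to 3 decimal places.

[0.219, 1.384]

Posterior: Gamma(2+3, 2.6+4.8) = Gamma(5, 7.4) (shape, rate).
Equal-tailed 95% interval: Gamma(5, 7.4) quantiles at 0.025 and 0.975.
Posterior mean ≈ 0.676, SD ≈ 0.302; a Normal approximation gives roughly [0.083, 1.268].
Exact: lower = 0.219; upper = 1.384.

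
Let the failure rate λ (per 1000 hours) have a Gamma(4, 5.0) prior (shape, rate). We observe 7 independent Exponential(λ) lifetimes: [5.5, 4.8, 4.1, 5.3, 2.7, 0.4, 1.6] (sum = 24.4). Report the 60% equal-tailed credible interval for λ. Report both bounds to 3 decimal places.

[0.277, 0.464]

Posterior: Gamma(4+7, 5.0+24.4) = Gamma(11, 29.4) (shape, rate).
Equal-tailed 60% interval: Gamma(11, 29.4) quantiles at 0.2 and 0.8.
Posterior mean ≈ 0.374, SD ≈ 0.113; a Normal approximation gives roughly [0.279, 0.469].
Exact: lower = 0.277; upper = 0.464.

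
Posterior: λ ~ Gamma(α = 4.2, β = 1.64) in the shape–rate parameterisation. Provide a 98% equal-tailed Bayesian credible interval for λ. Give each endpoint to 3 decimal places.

[0.555, 6.319]

Posterior: Gamma(shape 4.2, rate 1.64).
Equal-tailed 98% interval: Gamma(4.2, 1.64) quantiles at 0.01 and 0.99.
Posterior mean ≈ 2.561, SD ≈ 1.250; a Normal approximation gives roughly [-0.346, 5.468].
Exact: lower = 0.555; upper = 6.319.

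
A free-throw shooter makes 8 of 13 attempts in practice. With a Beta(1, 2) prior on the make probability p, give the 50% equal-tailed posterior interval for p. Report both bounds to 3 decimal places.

[0.480, 0.648]

Posterior: Beta(1+8, 2+5) = Beta(9, 7).
Equal-tailed 50% interval: the 0.25 and 0.75 quantiles of Beta(9, 7).
Posterior mean ≈ 0.562, SD ≈ 0.120; a Normal approximation gives roughly [0.481, 0.644].
Exact: F⁻¹(0.25) = 0.480; F⁻¹(0.75) = 0.648.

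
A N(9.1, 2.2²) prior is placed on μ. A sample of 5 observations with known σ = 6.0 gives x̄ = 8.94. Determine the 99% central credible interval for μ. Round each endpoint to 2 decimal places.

[4.65, 13.42]

Posterior precision = 1/2.2² + 5/6.0² = 0.2066 + 0.1389 = 0.3455, so posterior SD = 1.7013.
Posterior mean = (9.1/2.2² + 5·8.94/6.0²) / 0.3455 = 9.0357.
Interval: 9.0357 ± 2.576 × 1.7013 → [4.65, 13.42].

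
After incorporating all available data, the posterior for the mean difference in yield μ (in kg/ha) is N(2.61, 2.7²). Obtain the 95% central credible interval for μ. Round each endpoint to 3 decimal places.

[-2.682, 7.902]

The posterior is symmetric, so the 95% equal-tailed interval is μ = 2.61 ± z·2.7 with z = 1.960.
Half-width: 1.960 × 2.7 = 5.292.
2.61 − 5.292 = -2.682; 2.61 + 5.292 = 7.902.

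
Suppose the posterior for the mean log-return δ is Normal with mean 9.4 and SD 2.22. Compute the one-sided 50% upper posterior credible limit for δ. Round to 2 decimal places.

Need U with P(δ ≤ U) = 0.50: U = 9.4 + z_{0.5}·2.22.
z = 0.000; U = 9.4 + 0.000 × 2.22 = 9.40.

9.40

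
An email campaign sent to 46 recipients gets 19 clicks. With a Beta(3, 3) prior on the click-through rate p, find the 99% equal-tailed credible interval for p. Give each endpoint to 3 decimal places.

[0.257, 0.600]

Posterior: Beta(3+19, 3+27) = Beta(22, 30).
Equal-tailed 99% interval: the 0.005 and 0.995 quantiles of Beta(22, 30).
Posterior mean ≈ 0.423, SD ≈ 0.068; a Normal approximation gives roughly [0.248, 0.598].
Exact: F⁻¹(0.005) = 0.257; F⁻¹(0.995) = 0.600.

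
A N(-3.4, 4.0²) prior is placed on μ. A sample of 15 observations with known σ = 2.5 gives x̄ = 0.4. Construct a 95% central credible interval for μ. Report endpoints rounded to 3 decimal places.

[-0.945, 1.553]

Posterior precision = 1/4.0² + 15/2.5² = 0.0625 + 2.4000 = 2.4625, so posterior SD = 0.6373.
Posterior mean = (-3.4/4.0² + 15·0.4/2.5²) / 2.4625 = 0.3036.
Interval: 0.3036 ± 1.960 × 0.6373 → [-0.945, 1.553].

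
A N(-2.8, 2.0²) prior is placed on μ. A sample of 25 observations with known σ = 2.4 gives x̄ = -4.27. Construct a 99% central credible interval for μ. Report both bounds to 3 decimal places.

Posterior precision = 1/2.0² + 25/2.4² = 0.2500 + 4.3403 = 4.5903, so posterior SD = 0.4667.
Posterior mean = (-2.8/2.0² + 25·-4.27/2.4²) / 4.5903 = -4.1899.
Interval: -4.1899 ± 2.576 × 0.4667 → [-5.392, -2.988].

[-5.392, -2.988]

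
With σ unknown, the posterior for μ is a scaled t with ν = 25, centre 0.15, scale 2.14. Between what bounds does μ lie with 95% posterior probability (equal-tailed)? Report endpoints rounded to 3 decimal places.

[-4.257, 4.557]

The t_25 distribution is symmetric; the 95% interval is 0.15 ± t·2.14 with t_{0.975,25} = 2.060.
Half-width: 2.060 × 2.14 = 4.407.
0.15 − 4.407 = -4.257; 0.15 + 4.407 = 4.557.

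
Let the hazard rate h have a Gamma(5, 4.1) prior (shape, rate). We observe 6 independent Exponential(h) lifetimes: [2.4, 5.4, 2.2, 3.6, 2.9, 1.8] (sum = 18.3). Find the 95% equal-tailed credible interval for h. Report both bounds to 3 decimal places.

[0.245, 0.821]

Posterior: Gamma(5+6, 4.1+18.3) = Gamma(11, 22.4) (shape, rate).
Equal-tailed 95% interval: Gamma(11, 22.4) quantiles at 0.025 and 0.975.
Posterior mean ≈ 0.491, SD ≈ 0.148; a Normal approximation gives roughly [0.201, 0.781].
Exact: lower = 0.245; upper = 0.821.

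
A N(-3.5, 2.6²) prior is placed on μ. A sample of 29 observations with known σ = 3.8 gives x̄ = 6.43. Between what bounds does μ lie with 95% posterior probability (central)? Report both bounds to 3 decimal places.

[4.414, 7.084]

Posterior precision = 1/2.6² + 29/3.8² = 0.1479 + 2.0083 = 2.1562, so posterior SD = 0.6810.
Posterior mean = (-3.5/2.6² + 29·6.43/3.8²) / 2.1562 = 5.7488.
Interval: 5.7488 ± 1.960 × 0.6810 → [4.414, 7.084].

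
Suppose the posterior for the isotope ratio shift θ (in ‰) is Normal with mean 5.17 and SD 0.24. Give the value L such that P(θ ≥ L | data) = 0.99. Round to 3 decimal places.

Need L with P(θ ≥ L) = 0.99: L = 5.17 − z_{0.01}·0.24.
z = 2.326; L = 5.17 − 2.326 × 0.24 = 4.612.

4.612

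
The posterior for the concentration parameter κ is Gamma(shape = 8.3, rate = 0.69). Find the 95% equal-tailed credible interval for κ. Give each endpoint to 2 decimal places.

Posterior: Gamma(shape 8.3, rate 0.69).
Equal-tailed 95% interval: Gamma(8.3, 0.69) quantiles at 0.025 and 0.975.
Posterior mean ≈ 12.03, SD ≈ 4.18; a Normal approximation gives roughly [3.85, 20.21].
Exact: lower = 5.29; upper = 21.49.

[5.29, 21.49]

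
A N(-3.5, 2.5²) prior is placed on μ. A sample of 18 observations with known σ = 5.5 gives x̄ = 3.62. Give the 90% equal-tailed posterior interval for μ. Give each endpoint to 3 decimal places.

[0.218, 4.004]

Posterior precision = 1/2.5² + 18/5.5² = 0.1600 + 0.5950 = 0.7550, so posterior SD = 1.1508.
Posterior mean = (-3.5/2.5² + 18·3.62/5.5²) / 0.7550 = 2.1112.
Interval: 2.1112 ± 1.645 × 1.1508 → [0.218, 4.004].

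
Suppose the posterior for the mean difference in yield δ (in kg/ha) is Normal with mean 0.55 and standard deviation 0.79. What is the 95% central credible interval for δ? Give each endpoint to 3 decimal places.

The posterior is symmetric, so the 95% equal-tailed interval is δ = 0.55 ± z·0.79 with z = 1.960.
Half-width: 1.960 × 0.79 = 1.548.
0.55 − 1.548 = -0.998; 0.55 + 1.548 = 2.098.

[-0.998, 2.098]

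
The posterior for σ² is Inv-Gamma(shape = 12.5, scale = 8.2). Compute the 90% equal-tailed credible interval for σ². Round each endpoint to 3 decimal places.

[0.436, 1.122]

Inverse-Gamma(12.5, 8.2) quantiles: F⁻¹(0.05) and F⁻¹(0.95).
Equivalently, 1/σ² ~ Gamma(12.5, rate = 8.2); invert its 0.95 and 0.05 quantiles.
Posterior mean ≈ 0.713, SD ≈ 0.220; a Normal approximation gives roughly [0.351, 1.075].
Exact: lower = 0.436; upper = 1.122.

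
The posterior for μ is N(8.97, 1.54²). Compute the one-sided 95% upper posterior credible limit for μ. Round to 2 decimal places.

Need U with P(μ ≤ U) = 0.95: U = 8.97 + z_{0.05}·1.54.
z = 1.645; U = 8.97 + 1.645 × 1.54 = 11.50.

11.50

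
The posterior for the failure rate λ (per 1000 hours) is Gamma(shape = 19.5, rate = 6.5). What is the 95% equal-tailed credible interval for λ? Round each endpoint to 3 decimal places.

[1.820, 4.471]

Posterior: Gamma(shape 19.5, rate 6.5).
Equal-tailed 95% interval: Gamma(19.5, 6.5) quantiles at 0.025 and 0.975.
Posterior mean ≈ 3.000, SD ≈ 0.679; a Normal approximation gives roughly [1.668, 4.332].
Exact: lower = 1.820; upper = 4.471.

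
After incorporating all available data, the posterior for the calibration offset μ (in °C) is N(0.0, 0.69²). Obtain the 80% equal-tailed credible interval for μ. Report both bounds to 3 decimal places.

The posterior is symmetric, so the 80% equal-tailed interval is μ = 0.0 ± z·0.69 with z = 1.282.
Half-width: 1.282 × 0.69 = 0.884.
0.0 − 0.884 = -0.884; 0.0 + 0.884 = 0.884.

[-0.884, 0.884]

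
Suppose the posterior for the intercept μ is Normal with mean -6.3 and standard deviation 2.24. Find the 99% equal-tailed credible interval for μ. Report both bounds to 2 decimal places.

[-12.07, -0.53]

The posterior is symmetric, so the 99% equal-tailed interval is μ = -6.3 ± z·2.24 with z = 2.576.
Half-width: 2.576 × 2.24 = 5.77.
-6.3 − 5.77 = -12.07; -6.3 + 5.77 = -0.53.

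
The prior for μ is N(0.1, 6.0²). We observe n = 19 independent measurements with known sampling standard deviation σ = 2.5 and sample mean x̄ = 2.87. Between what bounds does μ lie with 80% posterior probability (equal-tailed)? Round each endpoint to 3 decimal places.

[2.113, 3.577]

Posterior precision = 1/6.0² + 19/2.5² = 0.0278 + 3.0400 = 3.0678, so posterior SD = 0.5709.
Posterior mean = (0.1/6.0² + 19·2.87/2.5²) / 3.0678 = 2.8449.
Interval: 2.8449 ± 1.282 × 0.5709 → [2.113, 3.577].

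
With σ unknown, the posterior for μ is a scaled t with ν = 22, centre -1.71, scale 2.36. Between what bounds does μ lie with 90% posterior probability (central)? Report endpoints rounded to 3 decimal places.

[-5.762, 2.342]

The t_22 distribution is symmetric; the 90% interval is -1.71 ± t·2.36 with t_{0.95,22} = 1.717.
Half-width: 1.717 × 2.36 = 4.052.
-1.71 − 4.052 = -5.762; -1.71 + 4.052 = 2.342.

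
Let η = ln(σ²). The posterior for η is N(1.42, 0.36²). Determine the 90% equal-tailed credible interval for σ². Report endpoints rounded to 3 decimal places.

[2.288, 7.479]

On the log scale the 90% interval is 1.42 ± 1.645 × 0.36 = [0.8279, 2.0121].
Exponentiate: [e^0.8279, e^2.0121] = [2.288, 7.479].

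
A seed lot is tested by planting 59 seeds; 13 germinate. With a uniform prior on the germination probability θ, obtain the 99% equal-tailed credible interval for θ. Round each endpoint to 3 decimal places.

[0.110, 0.381]

Posterior: Beta(1+13, 1+46) = Beta(14, 47).
Equal-tailed 99% interval: the 0.005 and 0.995 quantiles of Beta(14, 47).
Posterior mean ≈ 0.230, SD ≈ 0.053; a Normal approximation gives roughly [0.092, 0.367].
Exact: F⁻¹(0.005) = 0.110; F⁻¹(0.995) = 0.381.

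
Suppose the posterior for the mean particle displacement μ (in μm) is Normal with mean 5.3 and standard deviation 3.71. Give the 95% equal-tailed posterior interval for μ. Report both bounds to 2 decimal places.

[-1.97, 12.57]

The posterior is symmetric, so the 95% equal-tailed interval is μ = 5.3 ± z·3.71 with z = 1.960.
Half-width: 1.960 × 3.71 = 7.27.
5.3 − 7.27 = -1.97; 5.3 + 7.27 = 12.57.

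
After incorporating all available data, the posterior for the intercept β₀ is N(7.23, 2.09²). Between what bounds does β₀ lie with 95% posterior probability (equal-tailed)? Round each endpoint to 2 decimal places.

The posterior is symmetric, so the 95% equal-tailed interval is β₀ = 7.23 ± z·2.09 with z = 1.960.
Half-width: 1.960 × 2.09 = 4.10.
7.23 − 4.10 = 3.13; 7.23 + 4.10 = 11.33.

[3.13, 11.33]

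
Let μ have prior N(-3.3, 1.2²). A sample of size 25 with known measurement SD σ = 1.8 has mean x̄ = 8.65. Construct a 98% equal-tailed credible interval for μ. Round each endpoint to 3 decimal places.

Posterior precision = 1/1.2² + 25/1.8² = 0.6944 + 7.7160 = 8.4105, so posterior SD = 0.3448.
Posterior mean = (-3.3/1.2² + 25·8.65/1.8²) / 8.4105 = 7.6633.
Interval: 7.6633 ± 2.326 × 0.3448 → [6.861, 8.465].

[6.861, 8.465]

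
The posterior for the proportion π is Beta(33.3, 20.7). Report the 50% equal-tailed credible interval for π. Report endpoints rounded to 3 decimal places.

[0.573, 0.662]

Posterior: Beta(33.3, 20.7).
Equal-tailed 50% interval: the 0.25 and 0.75 quantiles of Beta(33.3, 20.7).
Posterior mean ≈ 0.617, SD ≈ 0.066; a Normal approximation gives roughly [0.572, 0.661].
Exact: F⁻¹(0.25) = 0.573; F⁻¹(0.75) = 0.662.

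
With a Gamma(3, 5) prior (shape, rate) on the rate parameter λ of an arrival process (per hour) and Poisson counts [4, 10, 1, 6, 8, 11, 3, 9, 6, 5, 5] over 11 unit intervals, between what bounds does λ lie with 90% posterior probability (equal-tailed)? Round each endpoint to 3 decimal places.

Posterior: Gamma(3+68, 5+11) = Gamma(71, 16) (shape, rate).
Equal-tailed 90% interval: Gamma(71, 16) quantiles at 0.05 and 0.95.
Posterior mean ≈ 4.438, SD ≈ 0.527; a Normal approximation gives roughly [3.571, 5.304].
Exact: lower = 3.608; upper = 5.338.

[3.608, 5.338]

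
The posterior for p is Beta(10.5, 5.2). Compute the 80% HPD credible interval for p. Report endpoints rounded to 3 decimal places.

The posterior is unimodal and skewed, so the HPD interval has equal density at both endpoints and is the shortest 80% interval.
Solving f(0.531) = f(0.828) with F(0.828) − F(0.531) = 0.80 gives [0.531, 0.828].
For comparison, the equal-tailed interval is [0.514, 0.814]; the HPD is narrower and shifted toward the mode.

[0.531, 0.828]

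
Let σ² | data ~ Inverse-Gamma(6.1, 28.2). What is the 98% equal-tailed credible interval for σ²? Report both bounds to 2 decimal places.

Inverse-Gamma(6.1, 28.2) quantiles: F⁻¹(0.01) and F⁻¹(0.99).
Equivalently, 1/σ² ~ Gamma(6.1, rate = 28.2); invert its 0.99 and 0.01 quantiles.
Posterior mean ≈ 5.53, SD ≈ 2.73; a Normal approximation gives roughly [-0.82, 11.88].
Exact: lower = 2.13; upper = 15.34.

[2.13, 15.34]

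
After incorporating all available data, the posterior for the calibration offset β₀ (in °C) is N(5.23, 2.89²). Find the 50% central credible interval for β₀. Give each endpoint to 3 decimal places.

[3.281, 7.179]

The posterior is symmetric, so the 50% equal-tailed interval is β₀ = 5.23 ± z·2.89 with z = 0.674.
Half-width: 0.674 × 2.89 = 1.949.
5.23 − 1.949 = 3.281; 5.23 + 1.949 = 7.179.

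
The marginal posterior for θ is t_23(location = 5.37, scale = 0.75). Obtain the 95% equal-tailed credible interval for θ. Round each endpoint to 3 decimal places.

[3.819, 6.921]

The t_23 distribution is symmetric; the 95% interval is 5.37 ± t·0.75 with t_{0.975,23} = 2.069.
Half-width: 2.069 × 0.75 = 1.551.
5.37 − 1.551 = 3.819; 5.37 + 1.551 = 6.921.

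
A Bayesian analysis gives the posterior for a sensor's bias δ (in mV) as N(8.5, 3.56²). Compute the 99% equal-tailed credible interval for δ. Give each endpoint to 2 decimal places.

[-0.67, 17.67]

The posterior is symmetric, so the 99% equal-tailed interval is δ = 8.5 ± z·3.56 with z = 2.576.
Half-width: 2.576 × 3.56 = 9.17.
8.5 − 9.17 = -0.67; 8.5 + 9.17 = 17.67.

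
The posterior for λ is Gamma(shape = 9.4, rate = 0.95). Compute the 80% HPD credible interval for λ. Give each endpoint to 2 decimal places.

[5.46, 13.40]

The posterior is unimodal and skewed, so the HPD interval has equal density at both endpoints and is the shortest 80% interval.
Solving f(5.46) = f(13.40) with F(13.40) − F(5.46) = 0.80 gives [5.46, 13.40].
For comparison, the equal-tailed interval is [6.05, 14.19]; the HPD is narrower and shifted toward the mode.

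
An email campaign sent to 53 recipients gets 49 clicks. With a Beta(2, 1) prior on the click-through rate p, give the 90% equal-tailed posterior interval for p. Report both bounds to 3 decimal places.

[0.841, 0.963]

Posterior: Beta(2+49, 1+4) = Beta(51, 5).
Equal-tailed 90% interval: the 0.05 and 0.95 quantiles of Beta(51, 5).
Posterior mean ≈ 0.911, SD ≈ 0.038; a Normal approximation gives roughly [0.849, 0.973].
Exact: F⁻¹(0.05) = 0.841; F⁻¹(0.95) = 0.963.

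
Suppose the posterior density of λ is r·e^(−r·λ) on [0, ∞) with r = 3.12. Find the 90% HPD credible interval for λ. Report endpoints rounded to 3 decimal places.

The exponential density is strictly decreasing on [0, ∞), so the HPD interval is anchored at 0: [0, q] with P(λ ≤ q) = 0.90.
q = −ln(1 − 0.90) / 3.12 = 2.3026 / 3.12 = 0.738.

[0.000, 0.738]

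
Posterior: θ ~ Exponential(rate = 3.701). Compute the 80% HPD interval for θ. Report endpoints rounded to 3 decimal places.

The exponential density is strictly decreasing on [0, ∞), so the HPD interval is anchored at 0: [0, q] with P(θ ≤ q) = 0.80.
q = −ln(1 − 0.80) / 3.701 = 1.6094 / 3.701 = 0.435.

[0.000, 0.435]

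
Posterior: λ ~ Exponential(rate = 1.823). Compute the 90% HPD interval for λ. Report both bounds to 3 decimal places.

[0.000, 1.263]

The exponential density is strictly decreasing on [0, ∞), so the HPD interval is anchored at 0: [0, q] with P(λ ≤ q) = 0.90.
q = −ln(1 − 0.90) / 1.823 = 2.3026 / 1.823 = 1.263.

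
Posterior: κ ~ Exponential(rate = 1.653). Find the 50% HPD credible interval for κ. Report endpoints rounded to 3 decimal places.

The exponential density is strictly decreasing on [0, ∞), so the HPD interval is anchored at 0: [0, q] with P(κ ≤ q) = 0.50.
q = −ln(1 − 0.50) / 1.653 = 0.6931 / 1.653 = 0.419.

[0.000, 0.419]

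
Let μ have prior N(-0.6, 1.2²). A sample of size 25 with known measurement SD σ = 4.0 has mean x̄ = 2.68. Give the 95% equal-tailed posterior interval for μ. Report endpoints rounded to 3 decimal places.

Posterior precision = 1/1.2² + 25/4.0² = 0.6944 + 1.5625 = 2.2569, so posterior SD = 0.6656.
Posterior mean = (-0.6/1.2² + 25·2.68/4.0²) / 2.2569 = 1.6708.
Interval: 1.6708 ± 1.960 × 0.6656 → [0.366, 2.975].

[0.366, 2.975]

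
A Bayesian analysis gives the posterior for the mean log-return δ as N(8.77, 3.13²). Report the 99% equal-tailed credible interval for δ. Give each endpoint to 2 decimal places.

The posterior is symmetric, so the 99% equal-tailed interval is δ = 8.77 ± z·3.13 with z = 2.576.
Half-width: 2.576 × 3.13 = 8.06.
8.77 − 8.06 = 0.71; 8.77 + 8.06 = 16.83.

[0.71, 16.83]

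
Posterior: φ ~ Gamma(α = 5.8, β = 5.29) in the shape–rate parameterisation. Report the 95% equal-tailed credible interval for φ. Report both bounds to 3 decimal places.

[0.394, 2.152]

Posterior: Gamma(shape 5.8, rate 5.29).
Equal-tailed 95% interval: Gamma(5.8, 5.29) quantiles at 0.025 and 0.975.
Posterior mean ≈ 1.096, SD ≈ 0.455; a Normal approximation gives roughly [0.204, 1.989].
Exact: lower = 0.394; upper = 2.152.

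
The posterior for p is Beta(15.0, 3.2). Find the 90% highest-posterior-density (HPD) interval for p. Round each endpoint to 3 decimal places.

[0.693, 0.962]

The posterior is unimodal and skewed, so the HPD interval has equal density at both endpoints and is the shortest 90% interval.
Solving f(0.693) = f(0.962) with F(0.962) − F(0.693) = 0.90 gives [0.693, 0.962].
For comparison, the equal-tailed interval is [0.663, 0.944]; the HPD is narrower and shifted toward the mode.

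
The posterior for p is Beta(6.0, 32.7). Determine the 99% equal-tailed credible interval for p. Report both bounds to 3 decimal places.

[0.043, 0.332]

Posterior: Beta(6.0, 32.7).
Equal-tailed 99% interval: the 0.005 and 0.995 quantiles of Beta(6.0, 32.7).
Posterior mean ≈ 0.155, SD ≈ 0.057; a Normal approximation gives roughly [0.007, 0.303].
Exact: F⁻¹(0.005) = 0.043; F⁻¹(0.995) = 0.332.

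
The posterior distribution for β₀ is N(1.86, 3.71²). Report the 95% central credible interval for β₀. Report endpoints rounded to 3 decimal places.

The posterior is symmetric, so the 95% equal-tailed interval is β₀ = 1.86 ± z·3.71 with z = 1.960.
Half-width: 1.960 × 3.71 = 7.271.
1.86 − 7.271 = -5.411; 1.86 + 7.271 = 9.131.

[-5.411, 9.131]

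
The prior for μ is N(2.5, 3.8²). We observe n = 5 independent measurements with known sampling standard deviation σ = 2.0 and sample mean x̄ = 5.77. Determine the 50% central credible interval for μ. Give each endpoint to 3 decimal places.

Posterior precision = 1/3.8² + 5/2.0² = 0.0693 + 1.2500 = 1.3193, so posterior SD = 0.8706.
Posterior mean = (2.5/3.8² + 5·5.77/2.0²) / 1.3193 = 5.5983.
Interval: 5.5983 ± 0.674 × 0.8706 → [5.011, 6.186].

[5.011, 6.186]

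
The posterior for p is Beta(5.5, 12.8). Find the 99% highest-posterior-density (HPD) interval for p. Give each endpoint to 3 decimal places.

The posterior is unimodal and skewed, so the HPD interval has equal density at both endpoints and is the shortest 99% interval.
Solving f(0.073) = f(0.579) with F(0.579) − F(0.073) = 0.99 gives [0.073, 0.579].
For comparison, the equal-tailed interval is [0.083, 0.595]; the HPD is narrower and shifted toward the mode.

[0.073, 0.579]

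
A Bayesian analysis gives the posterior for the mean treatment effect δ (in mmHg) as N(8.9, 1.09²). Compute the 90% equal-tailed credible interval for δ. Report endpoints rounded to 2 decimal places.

[7.11, 10.69]

The posterior is symmetric, so the 90% equal-tailed interval is δ = 8.9 ± z·1.09 with z = 1.645.
Half-width: 1.645 × 1.09 = 1.79.
8.9 − 1.79 = 7.11; 8.9 + 1.79 = 10.69.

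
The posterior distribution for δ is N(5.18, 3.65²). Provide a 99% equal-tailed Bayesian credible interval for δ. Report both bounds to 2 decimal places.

The posterior is symmetric, so the 99% equal-tailed interval is δ = 5.18 ± z·3.65 with z = 2.576.
Half-width: 2.576 × 3.65 = 9.40.
5.18 − 9.40 = -4.22; 5.18 + 9.40 = 14.58.

[-4.22, 14.58]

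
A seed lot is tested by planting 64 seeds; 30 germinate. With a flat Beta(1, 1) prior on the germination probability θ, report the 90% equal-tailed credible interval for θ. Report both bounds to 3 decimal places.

[0.370, 0.571]

Posterior: Beta(1+30, 1+34) = Beta(31, 35).
Equal-tailed 90% interval: the 0.05 and 0.95 quantiles of Beta(31, 35).
Posterior mean ≈ 0.470, SD ≈ 0.061; a Normal approximation gives roughly [0.369, 0.570].
Exact: F⁻¹(0.05) = 0.370; F⁻¹(0.95) = 0.571.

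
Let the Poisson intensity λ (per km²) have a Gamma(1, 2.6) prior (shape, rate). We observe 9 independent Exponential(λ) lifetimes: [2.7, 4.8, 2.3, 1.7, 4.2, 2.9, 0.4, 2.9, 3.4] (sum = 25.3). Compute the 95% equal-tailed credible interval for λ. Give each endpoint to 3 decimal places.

[0.172, 0.612]

Posterior: Gamma(1+9, 2.6+25.3) = Gamma(10, 27.9) (shape, rate).
Equal-tailed 95% interval: Gamma(10, 27.9) quantiles at 0.025 and 0.975.
Posterior mean ≈ 0.358, SD ≈ 0.113; a Normal approximation gives roughly [0.136, 0.581].
Exact: lower = 0.172; upper = 0.612.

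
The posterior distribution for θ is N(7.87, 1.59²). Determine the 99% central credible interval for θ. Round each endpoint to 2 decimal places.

The posterior is symmetric, so the 99% equal-tailed interval is θ = 7.87 ± z·1.59 with z = 2.576.
Half-width: 2.576 × 1.59 = 4.10.
7.87 − 4.10 = 3.77; 7.87 + 4.10 = 11.97.

[3.77, 11.97]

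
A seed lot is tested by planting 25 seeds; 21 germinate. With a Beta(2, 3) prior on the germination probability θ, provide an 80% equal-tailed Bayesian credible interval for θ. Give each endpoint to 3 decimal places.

Posterior: Beta(2+21, 3+4) = Beta(23, 7).
Equal-tailed 80% interval: the 0.1 and 0.9 quantiles of Beta(23, 7).
Posterior mean ≈ 0.767, SD ≈ 0.076; a Normal approximation gives roughly [0.669, 0.864].
Exact: F⁻¹(0.1) = 0.665; F⁻¹(0.9) = 0.860.

[0.665, 0.860]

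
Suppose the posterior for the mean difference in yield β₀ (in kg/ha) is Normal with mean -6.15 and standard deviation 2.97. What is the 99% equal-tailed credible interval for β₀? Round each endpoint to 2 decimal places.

[-13.80, 1.50]

The posterior is symmetric, so the 99% equal-tailed interval is β₀ = -6.15 ± z·2.97 with z = 2.576.
Half-width: 2.576 × 2.97 = 7.65.
-6.15 − 7.65 = -13.80; -6.15 + 7.65 = 1.50.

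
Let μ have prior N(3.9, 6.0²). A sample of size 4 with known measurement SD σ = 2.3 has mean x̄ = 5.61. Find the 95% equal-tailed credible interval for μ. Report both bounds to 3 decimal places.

Posterior precision = 1/6.0² + 4/2.3² = 0.0278 + 0.7561 = 0.7839, so posterior SD = 1.1294.
Posterior mean = (3.9/6.0² + 4·5.61/2.3²) / 0.7839 = 5.5494.
Interval: 5.5494 ± 1.960 × 1.1294 → [3.336, 7.763].

[3.336, 7.763]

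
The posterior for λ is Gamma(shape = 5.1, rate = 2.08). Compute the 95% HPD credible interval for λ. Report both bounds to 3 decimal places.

[0.606, 4.604]

The posterior is unimodal and skewed, so the HPD interval has equal density at both endpoints and is the shortest 95% interval.
Solving f(0.606) = f(4.604) with F(4.604) − F(0.606) = 0.95 gives [0.606, 4.604].
For comparison, the equal-tailed interval is [0.807, 4.993]; the HPD is narrower and shifted toward the mode.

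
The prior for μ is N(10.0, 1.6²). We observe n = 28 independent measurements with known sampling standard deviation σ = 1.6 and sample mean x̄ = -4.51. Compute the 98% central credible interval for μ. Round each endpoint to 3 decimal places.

Posterior precision = 1/1.6² + 28/1.6² = 0.3906 + 10.9375 = 11.3281, so posterior SD = 0.2971.
Posterior mean = (10.0/1.6² + 28·-4.51/1.6²) / 11.3281 = -4.0097.
Interval: -4.0097 ± 2.326 × 0.2971 → [-4.701, -3.318].

[-4.701, -3.318]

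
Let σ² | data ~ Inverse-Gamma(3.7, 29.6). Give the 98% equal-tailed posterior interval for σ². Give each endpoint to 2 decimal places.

[3.10, 42.36]

Inverse-Gamma(3.7, 29.6) quantiles: F⁻¹(0.01) and F⁻¹(0.99).
Equivalently, 1/σ² ~ Gamma(3.7, rate = 29.6); invert its 0.99 and 0.01 quantiles.
Posterior mean ≈ 10.96, SD ≈ 8.41; a Normal approximation gives roughly [-8.60, 30.52].
Exact: lower = 3.10; upper = 42.36.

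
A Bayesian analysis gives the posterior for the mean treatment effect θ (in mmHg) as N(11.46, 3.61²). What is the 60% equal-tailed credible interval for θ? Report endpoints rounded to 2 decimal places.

[8.42, 14.50]

The posterior is symmetric, so the 60% equal-tailed interval is θ = 11.46 ± z·3.61 with z = 0.842.
Half-width: 0.842 × 3.61 = 3.04.
11.46 − 3.04 = 8.42; 11.46 + 3.04 = 14.50.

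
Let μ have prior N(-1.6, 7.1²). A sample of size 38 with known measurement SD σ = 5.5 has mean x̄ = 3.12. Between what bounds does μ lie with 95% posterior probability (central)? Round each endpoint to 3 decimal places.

[1.312, 4.782]

Posterior precision = 1/7.1² + 38/5.5² = 0.0198 + 1.2562 = 1.2760, so posterior SD = 0.8853.
Posterior mean = (-1.6/7.1² + 38·3.12/5.5²) / 1.2760 = 3.0466.
Interval: 3.0466 ± 1.960 × 0.8853 → [1.312, 4.782].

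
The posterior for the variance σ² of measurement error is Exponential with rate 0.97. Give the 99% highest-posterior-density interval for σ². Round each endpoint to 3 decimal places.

[0.000, 4.748]

The exponential density is strictly decreasing on [0, ∞), so the HPD interval is anchored at 0: [0, q] with P(σ² ≤ q) = 0.99.
q = −ln(1 − 0.99) / 0.97 = 4.6052 / 0.97 = 4.748.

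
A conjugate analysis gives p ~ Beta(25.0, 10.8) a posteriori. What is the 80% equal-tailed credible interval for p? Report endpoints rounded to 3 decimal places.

Posterior: Beta(25.0, 10.8).
Equal-tailed 80% interval: the 0.1 and 0.9 quantiles of Beta(25.0, 10.8).
Posterior mean ≈ 0.698, SD ≈ 0.076; a Normal approximation gives roughly [0.601, 0.795].
Exact: F⁻¹(0.1) = 0.598; F⁻¹(0.9) = 0.793.

[0.598, 0.793]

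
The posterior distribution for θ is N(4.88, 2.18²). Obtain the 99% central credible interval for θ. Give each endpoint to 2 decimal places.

The posterior is symmetric, so the 99% equal-tailed interval is θ = 4.88 ± z·2.18 with z = 2.576.
Half-width: 2.576 × 2.18 = 5.62.
4.88 − 5.62 = -0.74; 4.88 + 5.62 = 10.50.

[-0.74, 10.50]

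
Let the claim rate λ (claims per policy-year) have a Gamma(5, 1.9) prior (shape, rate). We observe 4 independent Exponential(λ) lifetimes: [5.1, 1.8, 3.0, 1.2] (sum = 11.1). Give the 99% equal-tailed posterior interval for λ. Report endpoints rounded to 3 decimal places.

Posterior: Gamma(5+4, 1.9+11.1) = Gamma(9, 13.0) (shape, rate).
Equal-tailed 99% interval: Gamma(9, 13.0) quantiles at 0.005 and 0.995.
Posterior mean ≈ 0.692, SD ≈ 0.231; a Normal approximation gives roughly [0.098, 1.287].
Exact: lower = 0.241; upper = 1.429.

[0.241, 1.429]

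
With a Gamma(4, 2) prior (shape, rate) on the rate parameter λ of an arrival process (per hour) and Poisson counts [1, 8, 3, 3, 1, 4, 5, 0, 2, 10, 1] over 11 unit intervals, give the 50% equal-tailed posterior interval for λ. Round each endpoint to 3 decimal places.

[2.882, 3.552]

Posterior: Gamma(4+38, 2+11) = Gamma(42, 13) (shape, rate).
Equal-tailed 50% interval: Gamma(42, 13) quantiles at 0.25 and 0.75.
Posterior mean ≈ 3.231, SD ≈ 0.499; a Normal approximation gives roughly [2.895, 3.567].
Exact: lower = 2.882; upper = 3.552.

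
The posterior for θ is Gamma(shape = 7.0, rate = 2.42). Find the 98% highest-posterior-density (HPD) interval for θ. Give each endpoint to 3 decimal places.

The posterior is unimodal and skewed, so the HPD interval has equal density at both endpoints and is the shortest 98% interval.
Solving f(0.789) = f(5.686) with F(5.686) − F(0.789) = 0.98 gives [0.789, 5.686].
For comparison, the equal-tailed interval is [0.963, 6.021]; the HPD is narrower and shifted toward the mode.

[0.789, 5.686]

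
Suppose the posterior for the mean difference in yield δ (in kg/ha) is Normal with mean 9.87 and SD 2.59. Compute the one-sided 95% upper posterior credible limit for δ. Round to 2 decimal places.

Need U with P(δ ≤ U) = 0.95: U = 9.87 + z_{0.05}·2.59.
z = 1.645; U = 9.87 + 1.645 × 2.59 = 14.13.

14.13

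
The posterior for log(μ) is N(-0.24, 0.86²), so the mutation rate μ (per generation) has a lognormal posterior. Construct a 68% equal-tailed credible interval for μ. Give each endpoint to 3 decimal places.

[0.334, 1.850]

On the log scale the 68% interval is -0.24 ± 0.994 × 0.86 = [-1.0952, 0.6152].
Exponentiate: [e^-1.0952, e^0.6152] = [0.334, 1.850].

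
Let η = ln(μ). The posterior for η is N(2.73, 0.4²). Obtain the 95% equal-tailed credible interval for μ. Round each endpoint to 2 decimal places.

On the log scale the 95% interval is 2.73 ± 1.960 × 0.4 = [1.9460, 3.5140].
Exponentiate: [e^1.9460, e^3.5140] = [7.00, 33.58].

[7.00, 33.58]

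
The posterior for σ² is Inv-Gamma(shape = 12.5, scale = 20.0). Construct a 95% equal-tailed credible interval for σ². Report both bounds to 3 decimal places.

[0.984, 3.049]

Inverse-Gamma(12.5, 20.0) quantiles: F⁻¹(0.025) and F⁻¹(0.975).
Equivalently, 1/σ² ~ Gamma(12.5, rate = 20.0); invert its 0.975 and 0.025 quantiles.
Posterior mean ≈ 1.739, SD ≈ 0.537; a Normal approximation gives roughly [0.687, 2.791].
Exact: lower = 0.984; upper = 3.049.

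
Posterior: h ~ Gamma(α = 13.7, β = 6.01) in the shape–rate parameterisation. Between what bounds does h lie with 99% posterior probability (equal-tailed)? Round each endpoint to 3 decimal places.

Posterior: Gamma(shape 13.7, rate 6.01).
Equal-tailed 99% interval: Gamma(13.7, 6.01) quantiles at 0.005 and 0.995.
Posterior mean ≈ 2.280, SD ≈ 0.616; a Normal approximation gives roughly [0.693, 3.866].
Exact: lower = 1.004; upper = 4.175.

[1.004, 4.175]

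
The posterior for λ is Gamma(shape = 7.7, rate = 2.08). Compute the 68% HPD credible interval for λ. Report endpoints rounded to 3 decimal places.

The posterior is unimodal and skewed, so the HPD interval has equal density at both endpoints and is the shortest 68% interval.
Solving f(2.125) = f(4.642) with F(4.642) − F(2.125) = 0.68 gives [2.125, 4.642].
For comparison, the equal-tailed interval is [2.403, 4.998]; the HPD is narrower and shifted toward the mode.

[2.125, 4.642]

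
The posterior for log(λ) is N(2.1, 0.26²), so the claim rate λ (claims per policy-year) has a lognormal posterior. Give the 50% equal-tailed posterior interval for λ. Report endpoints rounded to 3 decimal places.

[6.853, 9.731]

On the log scale the 50% interval is 2.1 ± 0.674 × 0.26 = [1.9246, 2.2754].
Exponentiate: [e^1.9246, e^2.2754] = [6.853, 9.731].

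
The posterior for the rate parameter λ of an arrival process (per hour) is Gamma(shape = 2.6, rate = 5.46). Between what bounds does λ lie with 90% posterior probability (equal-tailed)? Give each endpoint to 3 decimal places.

[0.114, 1.042]

Posterior: Gamma(shape 2.6, rate 5.46).
Equal-tailed 90% interval: Gamma(2.6, 5.46) quantiles at 0.05 and 0.95.
Posterior mean ≈ 0.476, SD ≈ 0.295; a Normal approximation gives roughly [-0.010, 0.962].
Exact: lower = 0.114; upper = 1.042.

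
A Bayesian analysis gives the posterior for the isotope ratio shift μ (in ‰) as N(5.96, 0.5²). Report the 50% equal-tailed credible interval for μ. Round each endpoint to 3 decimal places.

[5.623, 6.297]

The posterior is symmetric, so the 50% equal-tailed interval is μ = 5.96 ± z·0.5 with z = 0.674.
Half-width: 0.674 × 0.5 = 0.337.
5.96 − 0.337 = 5.623; 5.96 + 0.337 = 6.297.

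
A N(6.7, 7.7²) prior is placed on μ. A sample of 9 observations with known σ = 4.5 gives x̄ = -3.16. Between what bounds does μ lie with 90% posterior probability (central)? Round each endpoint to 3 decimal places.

[-5.221, -0.378]

Posterior precision = 1/7.7² + 9/4.5² = 0.0169 + 0.4444 = 0.4613, so posterior SD = 1.4723.
Posterior mean = (6.7/7.7² + 9·-3.16/4.5²) / 0.4613 = -2.7995.
Interval: -2.7995 ± 1.645 × 1.4723 → [-5.221, -0.378].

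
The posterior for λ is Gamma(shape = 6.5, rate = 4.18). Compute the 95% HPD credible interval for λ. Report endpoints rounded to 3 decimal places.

The posterior is unimodal and skewed, so the HPD interval has equal density at both endpoints and is the shortest 95% interval.
Solving f(0.490) = f(2.767) with F(2.767) − F(0.490) = 0.95 gives [0.490, 2.767].
For comparison, the equal-tailed interval is [0.599, 2.959]; the HPD is narrower and shifted toward the mode.

[0.490, 2.767]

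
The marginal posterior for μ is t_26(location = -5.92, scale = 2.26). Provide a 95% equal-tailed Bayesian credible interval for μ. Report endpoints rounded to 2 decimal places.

[-10.57, -1.27]

The t_26 distribution is symmetric; the 95% interval is -5.92 ± t·2.26 with t_{0.975,26} = 2.056.
Half-width: 2.056 × 2.26 = 4.65.
-5.92 − 4.65 = -10.57; -5.92 + 4.65 = -1.27.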